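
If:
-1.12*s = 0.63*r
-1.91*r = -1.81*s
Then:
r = 0.00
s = 0.00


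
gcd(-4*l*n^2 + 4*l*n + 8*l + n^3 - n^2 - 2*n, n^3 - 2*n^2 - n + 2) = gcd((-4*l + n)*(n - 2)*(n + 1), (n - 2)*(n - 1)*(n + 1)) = n^2 - n - 2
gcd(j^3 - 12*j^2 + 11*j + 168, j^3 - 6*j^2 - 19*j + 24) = j^2 - 5*j - 24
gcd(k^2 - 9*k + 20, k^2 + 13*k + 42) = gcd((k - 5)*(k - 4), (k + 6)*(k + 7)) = 1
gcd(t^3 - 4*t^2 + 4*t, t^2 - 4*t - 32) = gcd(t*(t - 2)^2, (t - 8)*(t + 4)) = 1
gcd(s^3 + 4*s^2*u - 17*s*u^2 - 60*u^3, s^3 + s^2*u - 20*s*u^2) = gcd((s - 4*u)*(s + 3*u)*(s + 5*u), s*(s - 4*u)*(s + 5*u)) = s^2 + s*u - 20*u^2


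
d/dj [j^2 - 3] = 2*j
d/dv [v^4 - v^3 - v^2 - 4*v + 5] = 4*v^3 - 3*v^2 - 2*v - 4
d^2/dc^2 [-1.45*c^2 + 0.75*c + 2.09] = -2.90000000000000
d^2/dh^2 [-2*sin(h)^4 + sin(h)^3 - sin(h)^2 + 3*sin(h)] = 32*sin(h)^4 - 9*sin(h)^3 - 20*sin(h)^2 + 3*sin(h) - 2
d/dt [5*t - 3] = 5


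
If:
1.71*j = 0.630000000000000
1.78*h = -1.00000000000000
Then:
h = -0.56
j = 0.37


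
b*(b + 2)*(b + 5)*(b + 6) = b^4 + 13*b^3 + 52*b^2 + 60*b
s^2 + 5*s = s*(s + 5)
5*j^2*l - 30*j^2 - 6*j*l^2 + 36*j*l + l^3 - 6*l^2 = (-5*j + l)*(-j + l)*(l - 6)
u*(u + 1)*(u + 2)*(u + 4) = u^4 + 7*u^3 + 14*u^2 + 8*u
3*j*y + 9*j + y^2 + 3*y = (3*j + y)*(y + 3)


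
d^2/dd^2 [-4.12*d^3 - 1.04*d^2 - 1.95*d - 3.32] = -24.72*d - 2.08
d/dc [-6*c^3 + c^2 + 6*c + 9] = -18*c^2 + 2*c + 6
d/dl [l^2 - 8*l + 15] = 2*l - 8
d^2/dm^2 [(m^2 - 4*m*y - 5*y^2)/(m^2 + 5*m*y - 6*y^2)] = 2*y*(9*m^3 - 3*m^2*y + 147*m*y^2 + 239*y^3)/(-m^6 - 15*m^5*y - 57*m^4*y^2 + 55*m^3*y^3 + 342*m^2*y^4 - 540*m*y^5 + 216*y^6)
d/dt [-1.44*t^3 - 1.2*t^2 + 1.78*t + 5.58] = -4.32*t^2 - 2.4*t + 1.78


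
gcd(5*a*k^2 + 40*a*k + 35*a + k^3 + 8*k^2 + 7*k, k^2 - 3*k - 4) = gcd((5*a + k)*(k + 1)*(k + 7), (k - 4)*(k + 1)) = k + 1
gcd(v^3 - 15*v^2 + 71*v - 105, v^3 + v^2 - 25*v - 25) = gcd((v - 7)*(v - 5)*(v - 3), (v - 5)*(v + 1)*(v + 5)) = v - 5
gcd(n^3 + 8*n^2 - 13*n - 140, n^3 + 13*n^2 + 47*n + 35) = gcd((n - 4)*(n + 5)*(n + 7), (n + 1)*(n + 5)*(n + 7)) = n^2 + 12*n + 35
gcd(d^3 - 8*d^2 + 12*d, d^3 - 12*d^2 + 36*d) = d^2 - 6*d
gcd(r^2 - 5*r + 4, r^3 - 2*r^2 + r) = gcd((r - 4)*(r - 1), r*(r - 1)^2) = r - 1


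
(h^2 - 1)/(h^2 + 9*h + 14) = (h^2 - 1)/(h^2 + 9*h + 14)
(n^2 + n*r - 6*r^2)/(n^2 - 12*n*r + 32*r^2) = (n^2 + n*r - 6*r^2)/(n^2 - 12*n*r + 32*r^2)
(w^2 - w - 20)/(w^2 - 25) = (w + 4)/(w + 5)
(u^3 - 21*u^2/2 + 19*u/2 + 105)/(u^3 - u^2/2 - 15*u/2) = (u^2 - 13*u + 42)/(u*(u - 3))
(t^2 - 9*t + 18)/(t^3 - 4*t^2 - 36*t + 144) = (t - 3)/(t^2 + 2*t - 24)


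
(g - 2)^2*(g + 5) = g^3 + g^2 - 16*g + 20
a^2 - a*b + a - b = (a + 1)*(a - b)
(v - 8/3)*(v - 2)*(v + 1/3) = v^3 - 13*v^2/3 + 34*v/9 + 16/9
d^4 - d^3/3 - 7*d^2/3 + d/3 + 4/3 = (d - 4/3)*(d - 1)*(d + 1)^2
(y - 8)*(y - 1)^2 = y^3 - 10*y^2 + 17*y - 8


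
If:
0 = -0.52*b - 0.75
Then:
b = -1.44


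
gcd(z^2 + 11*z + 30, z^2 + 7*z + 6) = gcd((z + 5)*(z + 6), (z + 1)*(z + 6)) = z + 6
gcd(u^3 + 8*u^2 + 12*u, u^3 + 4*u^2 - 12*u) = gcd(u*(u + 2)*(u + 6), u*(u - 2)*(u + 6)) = u^2 + 6*u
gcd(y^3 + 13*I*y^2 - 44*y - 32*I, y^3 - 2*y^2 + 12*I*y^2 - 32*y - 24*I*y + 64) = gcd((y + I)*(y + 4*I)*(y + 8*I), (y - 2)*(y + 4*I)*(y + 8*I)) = y^2 + 12*I*y - 32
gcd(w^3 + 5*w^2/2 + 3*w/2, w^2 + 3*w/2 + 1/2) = w + 1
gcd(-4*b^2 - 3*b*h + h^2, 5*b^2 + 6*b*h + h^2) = b + h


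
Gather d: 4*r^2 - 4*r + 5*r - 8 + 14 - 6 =4*r^2 + r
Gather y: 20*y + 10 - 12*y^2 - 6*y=-12*y^2 + 14*y + 10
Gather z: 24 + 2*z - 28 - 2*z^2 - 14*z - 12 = -2*z^2 - 12*z - 16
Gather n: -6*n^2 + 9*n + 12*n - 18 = -6*n^2 + 21*n - 18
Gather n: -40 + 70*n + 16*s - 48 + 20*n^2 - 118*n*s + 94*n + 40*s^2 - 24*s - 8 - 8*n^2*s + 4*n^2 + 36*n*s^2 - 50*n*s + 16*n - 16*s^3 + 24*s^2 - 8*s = n^2*(24 - 8*s) + n*(36*s^2 - 168*s + 180) - 16*s^3 + 64*s^2 - 16*s - 96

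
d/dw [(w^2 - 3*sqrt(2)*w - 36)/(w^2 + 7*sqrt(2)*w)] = 2*(5*sqrt(2)*w^2 + 36*w + 126*sqrt(2))/(w^2*(w^2 + 14*sqrt(2)*w + 98))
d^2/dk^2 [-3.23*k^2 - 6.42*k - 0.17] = -6.46000000000000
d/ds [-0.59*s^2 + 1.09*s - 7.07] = 1.09 - 1.18*s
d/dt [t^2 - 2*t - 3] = 2*t - 2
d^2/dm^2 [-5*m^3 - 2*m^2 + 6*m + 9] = -30*m - 4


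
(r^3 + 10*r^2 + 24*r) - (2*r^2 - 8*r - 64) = r^3 + 8*r^2 + 32*r + 64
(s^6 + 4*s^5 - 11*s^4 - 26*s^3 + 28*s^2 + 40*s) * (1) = s^6 + 4*s^5 - 11*s^4 - 26*s^3 + 28*s^2 + 40*s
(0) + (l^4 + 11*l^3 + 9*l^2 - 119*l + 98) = l^4 + 11*l^3 + 9*l^2 - 119*l + 98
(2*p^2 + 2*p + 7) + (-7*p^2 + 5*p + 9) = -5*p^2 + 7*p + 16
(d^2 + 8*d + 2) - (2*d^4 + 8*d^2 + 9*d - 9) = -2*d^4 - 7*d^2 - d + 11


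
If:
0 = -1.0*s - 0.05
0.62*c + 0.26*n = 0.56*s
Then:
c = -0.419354838709677*n - 0.0451612903225806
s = -0.05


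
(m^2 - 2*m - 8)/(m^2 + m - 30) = (m^2 - 2*m - 8)/(m^2 + m - 30)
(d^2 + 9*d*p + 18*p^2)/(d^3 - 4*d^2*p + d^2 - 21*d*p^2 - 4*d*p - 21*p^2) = (-d - 6*p)/(-d^2 + 7*d*p - d + 7*p)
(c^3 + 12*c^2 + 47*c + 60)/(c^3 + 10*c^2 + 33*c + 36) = (c + 5)/(c + 3)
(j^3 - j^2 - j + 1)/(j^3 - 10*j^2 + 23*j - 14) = (j^2 - 1)/(j^2 - 9*j + 14)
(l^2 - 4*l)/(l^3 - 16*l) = 1/(l + 4)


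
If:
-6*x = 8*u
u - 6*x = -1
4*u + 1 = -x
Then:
No Solution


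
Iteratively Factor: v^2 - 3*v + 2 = (v - 1)*(v - 2)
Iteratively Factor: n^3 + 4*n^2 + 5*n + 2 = (n + 2)*(n^2 + 2*n + 1) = (n + 1)*(n + 2)*(n + 1)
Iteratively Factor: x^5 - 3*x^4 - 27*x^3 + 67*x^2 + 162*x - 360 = (x - 3)*(x^4 - 27*x^2 - 14*x + 120) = (x - 5)*(x - 3)*(x^3 + 5*x^2 - 2*x - 24) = (x - 5)*(x - 3)*(x + 4)*(x^2 + x - 6) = (x - 5)*(x - 3)*(x - 2)*(x + 4)*(x + 3)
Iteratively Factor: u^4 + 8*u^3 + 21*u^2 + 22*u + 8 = (u + 2)*(u^3 + 6*u^2 + 9*u + 4) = (u + 2)*(u + 4)*(u^2 + 2*u + 1) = (u + 1)*(u + 2)*(u + 4)*(u + 1)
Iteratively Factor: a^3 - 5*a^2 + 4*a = (a)*(a^2 - 5*a + 4) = a*(a - 4)*(a - 1)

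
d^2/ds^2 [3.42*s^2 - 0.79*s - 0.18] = 6.84000000000000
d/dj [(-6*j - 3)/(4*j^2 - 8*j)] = 3*(j^2 + j - 1)/(2*j^2*(j^2 - 4*j + 4))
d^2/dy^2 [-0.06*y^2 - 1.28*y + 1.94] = -0.120000000000000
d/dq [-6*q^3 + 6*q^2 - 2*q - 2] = -18*q^2 + 12*q - 2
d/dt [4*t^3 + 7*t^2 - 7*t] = 12*t^2 + 14*t - 7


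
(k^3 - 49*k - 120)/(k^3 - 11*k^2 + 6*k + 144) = (k + 5)/(k - 6)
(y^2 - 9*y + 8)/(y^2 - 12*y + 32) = (y - 1)/(y - 4)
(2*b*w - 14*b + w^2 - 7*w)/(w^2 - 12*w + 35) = (2*b + w)/(w - 5)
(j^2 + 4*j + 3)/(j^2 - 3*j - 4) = (j + 3)/(j - 4)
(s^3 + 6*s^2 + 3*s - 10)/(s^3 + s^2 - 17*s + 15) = (s + 2)/(s - 3)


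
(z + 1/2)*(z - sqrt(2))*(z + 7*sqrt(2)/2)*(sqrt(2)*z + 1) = sqrt(2)*z^4 + sqrt(2)*z^3/2 + 6*z^3 - 9*sqrt(2)*z^2/2 + 3*z^2 - 7*z - 9*sqrt(2)*z/4 - 7/2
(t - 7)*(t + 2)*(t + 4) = t^3 - t^2 - 34*t - 56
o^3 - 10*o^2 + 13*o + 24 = (o - 8)*(o - 3)*(o + 1)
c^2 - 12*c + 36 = (c - 6)^2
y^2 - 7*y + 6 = (y - 6)*(y - 1)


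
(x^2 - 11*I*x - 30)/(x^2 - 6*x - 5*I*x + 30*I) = (x - 6*I)/(x - 6)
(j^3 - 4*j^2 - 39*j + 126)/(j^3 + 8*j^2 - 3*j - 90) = (j - 7)/(j + 5)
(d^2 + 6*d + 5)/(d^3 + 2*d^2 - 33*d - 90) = (d + 1)/(d^2 - 3*d - 18)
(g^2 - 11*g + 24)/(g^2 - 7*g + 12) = (g - 8)/(g - 4)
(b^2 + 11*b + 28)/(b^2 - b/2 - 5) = 2*(b^2 + 11*b + 28)/(2*b^2 - b - 10)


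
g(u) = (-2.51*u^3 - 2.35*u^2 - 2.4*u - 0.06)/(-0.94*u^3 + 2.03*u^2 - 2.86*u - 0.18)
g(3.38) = 5.75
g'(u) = (-7.53*u^2 - 4.7*u - 2.4)/(-0.94*u^3 + 2.03*u^2 - 2.86*u - 0.18) + (2.82*u^2 - 4.06*u + 2.86)*(-2.51*u^3 - 2.35*u^2 - 2.4*u - 0.06)/(-0.94*u^3 + 2.03*u^2 - 2.86*u - 0.18)^2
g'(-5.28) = -0.15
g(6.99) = 4.09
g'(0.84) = 4.25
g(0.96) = 3.58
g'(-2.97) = -0.28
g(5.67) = 4.46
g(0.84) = 3.06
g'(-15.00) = -0.03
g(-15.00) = 2.17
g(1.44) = 5.49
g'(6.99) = -0.23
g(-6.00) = 1.61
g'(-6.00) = -0.13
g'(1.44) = 3.14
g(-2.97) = 1.02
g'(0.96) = 4.38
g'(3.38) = -0.80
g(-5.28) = 1.51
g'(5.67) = -0.36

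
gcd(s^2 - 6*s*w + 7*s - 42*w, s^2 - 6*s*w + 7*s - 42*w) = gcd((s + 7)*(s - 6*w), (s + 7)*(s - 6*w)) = s^2 - 6*s*w + 7*s - 42*w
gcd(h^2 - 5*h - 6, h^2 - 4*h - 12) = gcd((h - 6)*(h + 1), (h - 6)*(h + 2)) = h - 6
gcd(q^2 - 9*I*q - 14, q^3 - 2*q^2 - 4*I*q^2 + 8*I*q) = 1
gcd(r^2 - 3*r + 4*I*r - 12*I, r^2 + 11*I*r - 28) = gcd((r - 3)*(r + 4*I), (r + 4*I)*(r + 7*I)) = r + 4*I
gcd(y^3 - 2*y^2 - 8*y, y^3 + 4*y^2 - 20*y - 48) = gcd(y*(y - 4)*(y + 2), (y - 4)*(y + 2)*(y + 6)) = y^2 - 2*y - 8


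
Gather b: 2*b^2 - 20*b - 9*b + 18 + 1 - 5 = 2*b^2 - 29*b + 14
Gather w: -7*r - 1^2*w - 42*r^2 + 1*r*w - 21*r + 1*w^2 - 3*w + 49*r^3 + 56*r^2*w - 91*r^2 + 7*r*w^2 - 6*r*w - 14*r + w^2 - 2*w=49*r^3 - 133*r^2 - 42*r + w^2*(7*r + 2) + w*(56*r^2 - 5*r - 6)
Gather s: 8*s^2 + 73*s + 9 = 8*s^2 + 73*s + 9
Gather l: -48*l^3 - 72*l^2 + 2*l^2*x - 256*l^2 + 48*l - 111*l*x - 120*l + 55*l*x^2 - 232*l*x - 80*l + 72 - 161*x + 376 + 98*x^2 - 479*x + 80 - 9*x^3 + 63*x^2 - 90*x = -48*l^3 + l^2*(2*x - 328) + l*(55*x^2 - 343*x - 152) - 9*x^3 + 161*x^2 - 730*x + 528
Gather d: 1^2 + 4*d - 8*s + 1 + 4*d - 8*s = 8*d - 16*s + 2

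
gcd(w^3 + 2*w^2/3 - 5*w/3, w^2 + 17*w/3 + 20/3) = w + 5/3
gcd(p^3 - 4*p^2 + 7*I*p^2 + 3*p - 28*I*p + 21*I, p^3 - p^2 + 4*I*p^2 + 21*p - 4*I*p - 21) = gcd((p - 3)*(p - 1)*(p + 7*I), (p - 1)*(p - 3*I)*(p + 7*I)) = p^2 + p*(-1 + 7*I) - 7*I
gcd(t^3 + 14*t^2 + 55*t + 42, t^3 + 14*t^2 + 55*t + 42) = t^3 + 14*t^2 + 55*t + 42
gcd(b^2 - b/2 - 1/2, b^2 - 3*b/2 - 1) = b + 1/2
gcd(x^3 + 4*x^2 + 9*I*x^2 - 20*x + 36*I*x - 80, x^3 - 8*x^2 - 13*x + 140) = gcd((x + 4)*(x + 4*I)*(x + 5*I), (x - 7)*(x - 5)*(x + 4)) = x + 4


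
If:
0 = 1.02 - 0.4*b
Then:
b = 2.55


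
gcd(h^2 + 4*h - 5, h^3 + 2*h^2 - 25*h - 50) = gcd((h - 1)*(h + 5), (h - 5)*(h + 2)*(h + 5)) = h + 5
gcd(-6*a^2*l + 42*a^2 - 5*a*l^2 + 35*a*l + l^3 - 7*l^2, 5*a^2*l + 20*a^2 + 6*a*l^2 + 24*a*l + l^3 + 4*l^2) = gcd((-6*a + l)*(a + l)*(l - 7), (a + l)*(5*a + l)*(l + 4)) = a + l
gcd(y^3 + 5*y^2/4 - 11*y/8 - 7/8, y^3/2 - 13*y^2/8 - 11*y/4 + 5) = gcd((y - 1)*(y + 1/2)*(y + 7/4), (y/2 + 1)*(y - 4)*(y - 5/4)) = 1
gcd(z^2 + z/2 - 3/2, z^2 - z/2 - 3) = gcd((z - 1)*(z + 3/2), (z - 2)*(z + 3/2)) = z + 3/2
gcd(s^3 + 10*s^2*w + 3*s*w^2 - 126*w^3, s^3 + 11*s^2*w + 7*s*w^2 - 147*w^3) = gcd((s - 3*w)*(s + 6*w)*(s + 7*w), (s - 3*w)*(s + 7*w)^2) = s^2 + 4*s*w - 21*w^2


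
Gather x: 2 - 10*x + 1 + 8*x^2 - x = 8*x^2 - 11*x + 3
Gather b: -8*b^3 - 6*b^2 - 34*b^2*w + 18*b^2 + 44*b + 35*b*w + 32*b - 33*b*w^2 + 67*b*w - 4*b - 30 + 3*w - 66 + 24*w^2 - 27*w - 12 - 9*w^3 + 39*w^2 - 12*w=-8*b^3 + b^2*(12 - 34*w) + b*(-33*w^2 + 102*w + 72) - 9*w^3 + 63*w^2 - 36*w - 108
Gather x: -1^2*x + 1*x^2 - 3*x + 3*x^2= 4*x^2 - 4*x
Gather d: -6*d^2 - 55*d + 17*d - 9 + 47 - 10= -6*d^2 - 38*d + 28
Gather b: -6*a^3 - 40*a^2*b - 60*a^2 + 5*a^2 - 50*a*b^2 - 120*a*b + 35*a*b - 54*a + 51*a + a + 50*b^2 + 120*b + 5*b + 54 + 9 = -6*a^3 - 55*a^2 - 2*a + b^2*(50 - 50*a) + b*(-40*a^2 - 85*a + 125) + 63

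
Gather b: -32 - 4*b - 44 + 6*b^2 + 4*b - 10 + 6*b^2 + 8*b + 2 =12*b^2 + 8*b - 84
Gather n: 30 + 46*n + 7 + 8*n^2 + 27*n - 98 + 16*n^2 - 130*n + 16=24*n^2 - 57*n - 45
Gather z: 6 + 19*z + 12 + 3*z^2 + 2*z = 3*z^2 + 21*z + 18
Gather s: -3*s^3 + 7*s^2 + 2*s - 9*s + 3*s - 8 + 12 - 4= -3*s^3 + 7*s^2 - 4*s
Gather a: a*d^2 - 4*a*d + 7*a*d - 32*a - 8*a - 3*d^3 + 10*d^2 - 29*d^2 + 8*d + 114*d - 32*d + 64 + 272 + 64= a*(d^2 + 3*d - 40) - 3*d^3 - 19*d^2 + 90*d + 400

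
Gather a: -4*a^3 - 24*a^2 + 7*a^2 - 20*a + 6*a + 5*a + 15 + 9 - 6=-4*a^3 - 17*a^2 - 9*a + 18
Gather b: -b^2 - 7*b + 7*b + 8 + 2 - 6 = 4 - b^2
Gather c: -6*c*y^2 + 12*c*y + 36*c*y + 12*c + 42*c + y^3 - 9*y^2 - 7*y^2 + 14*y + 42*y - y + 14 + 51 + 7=c*(-6*y^2 + 48*y + 54) + y^3 - 16*y^2 + 55*y + 72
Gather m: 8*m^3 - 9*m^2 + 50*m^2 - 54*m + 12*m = 8*m^3 + 41*m^2 - 42*m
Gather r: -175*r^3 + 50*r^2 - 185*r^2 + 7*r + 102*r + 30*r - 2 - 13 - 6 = -175*r^3 - 135*r^2 + 139*r - 21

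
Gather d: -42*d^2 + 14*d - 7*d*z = -42*d^2 + d*(14 - 7*z)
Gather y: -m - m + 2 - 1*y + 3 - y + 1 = -2*m - 2*y + 6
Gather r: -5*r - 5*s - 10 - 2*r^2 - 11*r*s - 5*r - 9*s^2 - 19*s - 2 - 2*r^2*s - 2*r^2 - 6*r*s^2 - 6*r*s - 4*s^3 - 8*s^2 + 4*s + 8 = r^2*(-2*s - 4) + r*(-6*s^2 - 17*s - 10) - 4*s^3 - 17*s^2 - 20*s - 4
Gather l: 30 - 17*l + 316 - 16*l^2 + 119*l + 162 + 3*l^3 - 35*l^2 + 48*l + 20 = 3*l^3 - 51*l^2 + 150*l + 528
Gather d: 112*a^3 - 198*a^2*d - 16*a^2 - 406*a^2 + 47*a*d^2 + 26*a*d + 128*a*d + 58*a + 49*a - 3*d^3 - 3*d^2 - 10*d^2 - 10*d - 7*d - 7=112*a^3 - 422*a^2 + 107*a - 3*d^3 + d^2*(47*a - 13) + d*(-198*a^2 + 154*a - 17) - 7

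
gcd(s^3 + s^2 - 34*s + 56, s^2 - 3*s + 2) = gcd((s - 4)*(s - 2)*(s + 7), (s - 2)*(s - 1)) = s - 2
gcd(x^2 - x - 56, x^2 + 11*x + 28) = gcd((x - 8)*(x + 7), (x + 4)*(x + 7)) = x + 7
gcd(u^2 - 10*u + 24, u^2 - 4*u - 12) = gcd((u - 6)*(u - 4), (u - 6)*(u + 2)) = u - 6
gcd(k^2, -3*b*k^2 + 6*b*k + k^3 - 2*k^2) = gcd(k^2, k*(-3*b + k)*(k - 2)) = k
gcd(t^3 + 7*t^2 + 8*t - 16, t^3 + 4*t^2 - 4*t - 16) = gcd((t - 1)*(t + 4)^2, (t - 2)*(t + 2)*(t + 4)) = t + 4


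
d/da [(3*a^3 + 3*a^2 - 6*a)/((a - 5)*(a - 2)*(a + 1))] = 3*(-7*a^4 + 10*a^3 + 21*a^2 + 20*a - 20)/(a^6 - 12*a^5 + 42*a^4 - 16*a^3 - 111*a^2 + 60*a + 100)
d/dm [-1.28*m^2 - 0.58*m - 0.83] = -2.56*m - 0.58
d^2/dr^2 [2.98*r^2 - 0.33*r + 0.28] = 5.96000000000000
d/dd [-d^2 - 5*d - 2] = -2*d - 5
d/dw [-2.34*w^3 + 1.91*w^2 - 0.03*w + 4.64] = -7.02*w^2 + 3.82*w - 0.03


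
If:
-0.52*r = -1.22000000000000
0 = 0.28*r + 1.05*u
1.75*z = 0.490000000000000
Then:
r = 2.35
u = -0.63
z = 0.28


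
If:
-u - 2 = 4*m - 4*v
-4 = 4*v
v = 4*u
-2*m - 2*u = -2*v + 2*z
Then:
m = -23/16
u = -1/4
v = -1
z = 11/16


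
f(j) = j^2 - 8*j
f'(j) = 2*j - 8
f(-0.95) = 8.50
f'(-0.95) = -9.90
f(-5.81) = 80.24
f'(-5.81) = -19.62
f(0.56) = -4.17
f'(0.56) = -6.88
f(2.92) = -14.83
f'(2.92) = -2.16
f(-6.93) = 103.46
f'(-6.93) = -21.86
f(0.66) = -4.84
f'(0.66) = -6.68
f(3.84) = -15.97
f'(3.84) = -0.32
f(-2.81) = 30.38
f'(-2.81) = -13.62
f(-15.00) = 345.00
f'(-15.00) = -38.00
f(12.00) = 48.00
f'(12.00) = 16.00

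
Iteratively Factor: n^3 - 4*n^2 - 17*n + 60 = (n + 4)*(n^2 - 8*n + 15) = (n - 3)*(n + 4)*(n - 5)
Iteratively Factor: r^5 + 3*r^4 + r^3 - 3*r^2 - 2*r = (r + 1)*(r^4 + 2*r^3 - r^2 - 2*r) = (r + 1)*(r + 2)*(r^3 - r) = (r + 1)^2*(r + 2)*(r^2 - r) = (r - 1)*(r + 1)^2*(r + 2)*(r)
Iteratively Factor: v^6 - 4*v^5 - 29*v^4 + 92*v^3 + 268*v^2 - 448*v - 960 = (v + 4)*(v^5 - 8*v^4 + 3*v^3 + 80*v^2 - 52*v - 240) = (v + 2)*(v + 4)*(v^4 - 10*v^3 + 23*v^2 + 34*v - 120) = (v + 2)^2*(v + 4)*(v^3 - 12*v^2 + 47*v - 60) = (v - 5)*(v + 2)^2*(v + 4)*(v^2 - 7*v + 12) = (v - 5)*(v - 4)*(v + 2)^2*(v + 4)*(v - 3)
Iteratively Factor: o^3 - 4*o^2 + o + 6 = (o + 1)*(o^2 - 5*o + 6) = (o - 2)*(o + 1)*(o - 3)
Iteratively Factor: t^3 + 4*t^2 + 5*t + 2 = (t + 1)*(t^2 + 3*t + 2) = (t + 1)*(t + 2)*(t + 1)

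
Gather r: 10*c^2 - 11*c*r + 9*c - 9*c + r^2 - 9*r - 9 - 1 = 10*c^2 + r^2 + r*(-11*c - 9) - 10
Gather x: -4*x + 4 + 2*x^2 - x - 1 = 2*x^2 - 5*x + 3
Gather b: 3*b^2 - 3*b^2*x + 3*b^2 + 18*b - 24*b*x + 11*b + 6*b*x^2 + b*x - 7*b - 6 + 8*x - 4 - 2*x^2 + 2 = b^2*(6 - 3*x) + b*(6*x^2 - 23*x + 22) - 2*x^2 + 8*x - 8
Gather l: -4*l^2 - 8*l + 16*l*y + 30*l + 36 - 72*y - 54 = -4*l^2 + l*(16*y + 22) - 72*y - 18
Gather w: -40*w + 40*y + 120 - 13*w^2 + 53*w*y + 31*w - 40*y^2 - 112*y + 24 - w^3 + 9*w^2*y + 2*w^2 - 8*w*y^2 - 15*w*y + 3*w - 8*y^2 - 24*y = -w^3 + w^2*(9*y - 11) + w*(-8*y^2 + 38*y - 6) - 48*y^2 - 96*y + 144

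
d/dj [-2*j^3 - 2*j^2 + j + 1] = -6*j^2 - 4*j + 1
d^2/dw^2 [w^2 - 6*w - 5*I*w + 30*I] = 2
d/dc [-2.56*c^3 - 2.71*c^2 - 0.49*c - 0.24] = -7.68*c^2 - 5.42*c - 0.49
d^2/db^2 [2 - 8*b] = 0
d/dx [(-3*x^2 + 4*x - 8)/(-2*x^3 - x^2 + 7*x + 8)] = (-6*x^4 + 16*x^3 - 65*x^2 - 64*x + 88)/(4*x^6 + 4*x^5 - 27*x^4 - 46*x^3 + 33*x^2 + 112*x + 64)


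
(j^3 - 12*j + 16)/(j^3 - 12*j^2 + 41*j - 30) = (j^3 - 12*j + 16)/(j^3 - 12*j^2 + 41*j - 30)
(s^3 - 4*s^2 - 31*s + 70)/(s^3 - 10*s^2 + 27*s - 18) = (s^3 - 4*s^2 - 31*s + 70)/(s^3 - 10*s^2 + 27*s - 18)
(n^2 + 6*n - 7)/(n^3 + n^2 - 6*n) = (n^2 + 6*n - 7)/(n*(n^2 + n - 6))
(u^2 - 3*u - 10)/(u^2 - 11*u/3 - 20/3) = 3*(u + 2)/(3*u + 4)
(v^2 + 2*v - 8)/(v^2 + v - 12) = (v - 2)/(v - 3)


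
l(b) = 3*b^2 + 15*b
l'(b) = 6*b + 15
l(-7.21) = 47.80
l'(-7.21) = -28.26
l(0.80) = 13.92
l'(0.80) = 19.80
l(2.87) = 67.76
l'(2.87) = 32.22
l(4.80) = 141.12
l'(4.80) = 43.80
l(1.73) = 34.93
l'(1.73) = 25.38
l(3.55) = 91.06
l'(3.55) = 36.30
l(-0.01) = -0.15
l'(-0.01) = 14.94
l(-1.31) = -14.50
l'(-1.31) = 7.14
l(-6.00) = 18.00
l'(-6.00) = -21.00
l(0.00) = 0.00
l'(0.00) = 15.00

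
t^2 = t^2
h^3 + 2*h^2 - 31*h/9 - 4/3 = (h - 4/3)*(h + 1/3)*(h + 3)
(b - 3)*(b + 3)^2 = b^3 + 3*b^2 - 9*b - 27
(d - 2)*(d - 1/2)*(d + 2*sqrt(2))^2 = d^4 - 5*d^3/2 + 4*sqrt(2)*d^3 - 10*sqrt(2)*d^2 + 9*d^2 - 20*d + 4*sqrt(2)*d + 8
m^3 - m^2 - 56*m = m*(m - 8)*(m + 7)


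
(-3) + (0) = -3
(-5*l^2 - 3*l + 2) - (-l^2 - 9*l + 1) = -4*l^2 + 6*l + 1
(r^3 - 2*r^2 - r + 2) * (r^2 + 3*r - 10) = r^5 + r^4 - 17*r^3 + 19*r^2 + 16*r - 20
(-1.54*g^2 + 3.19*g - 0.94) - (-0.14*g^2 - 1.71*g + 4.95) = -1.4*g^2 + 4.9*g - 5.89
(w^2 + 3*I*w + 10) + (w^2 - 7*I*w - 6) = 2*w^2 - 4*I*w + 4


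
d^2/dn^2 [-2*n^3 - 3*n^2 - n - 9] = -12*n - 6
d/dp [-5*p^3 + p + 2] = 1 - 15*p^2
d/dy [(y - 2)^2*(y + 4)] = 3*y^2 - 12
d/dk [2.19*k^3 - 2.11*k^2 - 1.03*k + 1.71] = 6.57*k^2 - 4.22*k - 1.03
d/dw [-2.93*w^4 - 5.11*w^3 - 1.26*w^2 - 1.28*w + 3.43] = -11.72*w^3 - 15.33*w^2 - 2.52*w - 1.28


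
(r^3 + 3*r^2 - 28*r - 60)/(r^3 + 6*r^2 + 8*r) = (r^2 + r - 30)/(r*(r + 4))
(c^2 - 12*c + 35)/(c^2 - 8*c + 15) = (c - 7)/(c - 3)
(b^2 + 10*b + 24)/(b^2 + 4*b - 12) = (b + 4)/(b - 2)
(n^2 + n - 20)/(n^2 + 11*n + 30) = (n - 4)/(n + 6)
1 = 1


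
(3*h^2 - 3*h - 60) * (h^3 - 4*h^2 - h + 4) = 3*h^5 - 15*h^4 - 51*h^3 + 255*h^2 + 48*h - 240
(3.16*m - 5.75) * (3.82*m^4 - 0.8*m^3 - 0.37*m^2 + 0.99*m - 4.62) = 12.0712*m^5 - 24.493*m^4 + 3.4308*m^3 + 5.2559*m^2 - 20.2917*m + 26.565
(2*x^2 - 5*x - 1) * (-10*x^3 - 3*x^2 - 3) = -20*x^5 + 44*x^4 + 25*x^3 - 3*x^2 + 15*x + 3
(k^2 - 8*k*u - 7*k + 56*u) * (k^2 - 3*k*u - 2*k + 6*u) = k^4 - 11*k^3*u - 9*k^3 + 24*k^2*u^2 + 99*k^2*u + 14*k^2 - 216*k*u^2 - 154*k*u + 336*u^2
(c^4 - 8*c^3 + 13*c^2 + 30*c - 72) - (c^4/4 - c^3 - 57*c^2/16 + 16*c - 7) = 3*c^4/4 - 7*c^3 + 265*c^2/16 + 14*c - 65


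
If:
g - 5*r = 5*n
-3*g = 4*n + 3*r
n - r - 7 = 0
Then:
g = -35/37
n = 126/37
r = -133/37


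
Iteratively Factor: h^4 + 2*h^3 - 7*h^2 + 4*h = (h - 1)*(h^3 + 3*h^2 - 4*h) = h*(h - 1)*(h^2 + 3*h - 4) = h*(h - 1)*(h + 4)*(h - 1)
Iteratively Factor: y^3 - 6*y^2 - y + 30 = (y - 5)*(y^2 - y - 6) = (y - 5)*(y - 3)*(y + 2)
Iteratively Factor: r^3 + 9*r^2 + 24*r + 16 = (r + 1)*(r^2 + 8*r + 16) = (r + 1)*(r + 4)*(r + 4)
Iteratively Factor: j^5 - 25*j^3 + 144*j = (j - 3)*(j^4 + 3*j^3 - 16*j^2 - 48*j) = j*(j - 3)*(j^3 + 3*j^2 - 16*j - 48) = j*(j - 4)*(j - 3)*(j^2 + 7*j + 12) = j*(j - 4)*(j - 3)*(j + 3)*(j + 4)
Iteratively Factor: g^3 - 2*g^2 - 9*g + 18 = (g - 3)*(g^2 + g - 6) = (g - 3)*(g - 2)*(g + 3)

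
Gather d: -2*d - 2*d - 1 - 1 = -4*d - 2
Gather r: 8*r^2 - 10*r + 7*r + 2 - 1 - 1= 8*r^2 - 3*r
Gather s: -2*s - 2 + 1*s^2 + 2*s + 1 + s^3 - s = s^3 + s^2 - s - 1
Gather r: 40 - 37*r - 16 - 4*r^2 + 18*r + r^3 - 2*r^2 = r^3 - 6*r^2 - 19*r + 24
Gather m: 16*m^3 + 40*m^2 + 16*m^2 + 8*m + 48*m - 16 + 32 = 16*m^3 + 56*m^2 + 56*m + 16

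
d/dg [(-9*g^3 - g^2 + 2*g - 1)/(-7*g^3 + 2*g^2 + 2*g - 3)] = (-25*g^4 - 8*g^3 + 54*g^2 + 10*g - 4)/(49*g^6 - 28*g^5 - 24*g^4 + 50*g^3 - 8*g^2 - 12*g + 9)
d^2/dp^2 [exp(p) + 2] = exp(p)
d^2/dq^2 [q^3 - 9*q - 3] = 6*q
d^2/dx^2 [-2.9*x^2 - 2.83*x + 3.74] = -5.80000000000000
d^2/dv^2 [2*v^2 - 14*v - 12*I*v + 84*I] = 4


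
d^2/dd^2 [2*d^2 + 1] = 4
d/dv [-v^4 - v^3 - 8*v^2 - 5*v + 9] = -4*v^3 - 3*v^2 - 16*v - 5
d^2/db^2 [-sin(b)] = sin(b)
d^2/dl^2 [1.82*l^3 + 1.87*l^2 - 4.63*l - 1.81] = 10.92*l + 3.74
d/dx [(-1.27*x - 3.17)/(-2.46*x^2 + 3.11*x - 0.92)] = (-3.1242*x^2 - 15.5964*x + 11.0271)/(6.0516*x^4 - 15.3012*x^3 + 14.1985*x^2 - 5.7224*x + 0.8464)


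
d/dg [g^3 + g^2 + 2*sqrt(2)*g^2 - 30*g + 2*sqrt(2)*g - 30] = 3*g^2 + 2*g + 4*sqrt(2)*g - 30 + 2*sqrt(2)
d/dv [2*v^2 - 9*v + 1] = 4*v - 9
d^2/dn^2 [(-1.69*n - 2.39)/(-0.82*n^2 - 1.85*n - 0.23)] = ((1.64*n + 1.85)*(1.69*n + 2.39)*(3.28*n + 3.7) - (8.3148*n + 10.1726)*(0.82*n^2 + 1.85*n + 0.23))/(0.82*n^2 + 1.85*n + 0.23)^3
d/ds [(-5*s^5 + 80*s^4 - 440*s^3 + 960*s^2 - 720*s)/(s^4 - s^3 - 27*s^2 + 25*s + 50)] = 5*(-s^6 - 2*s^5 + 149*s^4 - 744*s^3 + 378*s^2 + 3000*s - 1800)/(s^6 + 2*s^5 - 49*s^4 - 100*s^3 + 575*s^2 + 1250*s + 625)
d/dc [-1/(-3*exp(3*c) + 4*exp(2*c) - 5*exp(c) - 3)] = (-9*exp(2*c) + 8*exp(c) - 5)*exp(c)/(3*exp(3*c) - 4*exp(2*c) + 5*exp(c) + 3)^2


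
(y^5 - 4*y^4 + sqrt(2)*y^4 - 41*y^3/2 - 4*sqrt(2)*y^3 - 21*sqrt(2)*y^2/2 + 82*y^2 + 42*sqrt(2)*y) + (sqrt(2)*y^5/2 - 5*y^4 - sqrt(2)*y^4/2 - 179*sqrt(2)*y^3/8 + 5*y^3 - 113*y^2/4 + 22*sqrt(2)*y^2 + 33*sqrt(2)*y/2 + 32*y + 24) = sqrt(2)*y^5/2 + y^5 - 9*y^4 + sqrt(2)*y^4/2 - 211*sqrt(2)*y^3/8 - 31*y^3/2 + 23*sqrt(2)*y^2/2 + 215*y^2/4 + 32*y + 117*sqrt(2)*y/2 + 24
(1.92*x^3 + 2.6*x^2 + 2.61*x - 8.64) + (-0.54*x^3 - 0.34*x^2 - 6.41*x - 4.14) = 1.38*x^3 + 2.26*x^2 - 3.8*x - 12.78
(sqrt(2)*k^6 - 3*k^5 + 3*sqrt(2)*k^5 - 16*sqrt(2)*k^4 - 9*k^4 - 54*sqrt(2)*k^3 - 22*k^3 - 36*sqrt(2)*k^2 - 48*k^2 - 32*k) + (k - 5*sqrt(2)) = sqrt(2)*k^6 - 3*k^5 + 3*sqrt(2)*k^5 - 16*sqrt(2)*k^4 - 9*k^4 - 54*sqrt(2)*k^3 - 22*k^3 - 36*sqrt(2)*k^2 - 48*k^2 - 31*k - 5*sqrt(2)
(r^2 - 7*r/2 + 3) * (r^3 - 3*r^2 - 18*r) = r^5 - 13*r^4/2 - 9*r^3/2 + 54*r^2 - 54*r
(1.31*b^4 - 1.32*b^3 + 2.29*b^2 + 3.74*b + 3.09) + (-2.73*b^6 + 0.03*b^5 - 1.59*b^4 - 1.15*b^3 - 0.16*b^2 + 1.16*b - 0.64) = -2.73*b^6 + 0.03*b^5 - 0.28*b^4 - 2.47*b^3 + 2.13*b^2 + 4.9*b + 2.45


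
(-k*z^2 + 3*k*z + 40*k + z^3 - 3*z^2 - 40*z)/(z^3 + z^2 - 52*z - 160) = (-k + z)/(z + 4)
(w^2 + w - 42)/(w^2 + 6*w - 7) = (w - 6)/(w - 1)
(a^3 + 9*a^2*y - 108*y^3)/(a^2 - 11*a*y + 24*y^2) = (-a^2 - 12*a*y - 36*y^2)/(-a + 8*y)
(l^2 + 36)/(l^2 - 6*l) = (l^2 + 36)/(l*(l - 6))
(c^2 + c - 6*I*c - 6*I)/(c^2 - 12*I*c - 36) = (c + 1)/(c - 6*I)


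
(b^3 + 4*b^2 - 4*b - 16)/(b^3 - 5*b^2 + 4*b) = (b^3 + 4*b^2 - 4*b - 16)/(b*(b^2 - 5*b + 4))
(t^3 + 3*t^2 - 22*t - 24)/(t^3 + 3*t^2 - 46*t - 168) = (t^2 - 3*t - 4)/(t^2 - 3*t - 28)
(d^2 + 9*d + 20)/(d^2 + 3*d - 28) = (d^2 + 9*d + 20)/(d^2 + 3*d - 28)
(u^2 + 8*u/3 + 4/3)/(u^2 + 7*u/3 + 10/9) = 3*(u + 2)/(3*u + 5)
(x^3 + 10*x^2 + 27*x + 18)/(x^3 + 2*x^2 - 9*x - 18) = (x^2 + 7*x + 6)/(x^2 - x - 6)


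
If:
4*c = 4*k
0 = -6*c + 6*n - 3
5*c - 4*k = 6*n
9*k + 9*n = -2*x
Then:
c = -3/5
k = -3/5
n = -1/10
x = 63/20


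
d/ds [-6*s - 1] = -6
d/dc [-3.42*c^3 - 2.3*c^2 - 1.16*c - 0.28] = -10.26*c^2 - 4.6*c - 1.16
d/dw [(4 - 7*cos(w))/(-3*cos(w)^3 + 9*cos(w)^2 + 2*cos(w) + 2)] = 16*(42*cos(w)^3 - 99*cos(w)^2 + 72*cos(w) + 22)*sin(w)/(36*sin(w)^2 + cos(w) + 3*cos(3*w) - 44)^2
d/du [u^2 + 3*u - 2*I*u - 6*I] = 2*u + 3 - 2*I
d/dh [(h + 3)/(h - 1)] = -4/(h - 1)^2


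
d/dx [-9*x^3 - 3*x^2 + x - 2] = -27*x^2 - 6*x + 1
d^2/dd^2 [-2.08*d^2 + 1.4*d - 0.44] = -4.16000000000000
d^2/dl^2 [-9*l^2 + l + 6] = -18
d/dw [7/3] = 0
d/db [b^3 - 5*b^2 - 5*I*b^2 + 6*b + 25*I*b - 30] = 3*b^2 - 10*b - 10*I*b + 6 + 25*I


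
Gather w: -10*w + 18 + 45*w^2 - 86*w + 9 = 45*w^2 - 96*w + 27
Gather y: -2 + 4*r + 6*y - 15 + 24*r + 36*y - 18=28*r + 42*y - 35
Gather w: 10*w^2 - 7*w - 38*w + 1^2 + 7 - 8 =10*w^2 - 45*w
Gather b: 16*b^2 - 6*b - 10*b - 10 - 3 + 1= 16*b^2 - 16*b - 12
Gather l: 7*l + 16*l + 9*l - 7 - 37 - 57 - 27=32*l - 128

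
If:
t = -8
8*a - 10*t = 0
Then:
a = -10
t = -8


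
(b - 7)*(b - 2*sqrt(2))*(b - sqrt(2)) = b^3 - 7*b^2 - 3*sqrt(2)*b^2 + 4*b + 21*sqrt(2)*b - 28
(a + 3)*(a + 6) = a^2 + 9*a + 18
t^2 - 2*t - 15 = (t - 5)*(t + 3)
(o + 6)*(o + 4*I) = o^2 + 6*o + 4*I*o + 24*I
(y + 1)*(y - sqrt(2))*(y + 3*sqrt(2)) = y^3 + y^2 + 2*sqrt(2)*y^2 - 6*y + 2*sqrt(2)*y - 6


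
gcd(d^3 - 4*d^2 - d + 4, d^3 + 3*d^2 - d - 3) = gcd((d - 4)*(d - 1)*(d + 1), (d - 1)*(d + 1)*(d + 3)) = d^2 - 1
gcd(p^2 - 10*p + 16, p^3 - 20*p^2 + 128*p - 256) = p - 8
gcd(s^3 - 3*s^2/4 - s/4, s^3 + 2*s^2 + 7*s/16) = s^2 + s/4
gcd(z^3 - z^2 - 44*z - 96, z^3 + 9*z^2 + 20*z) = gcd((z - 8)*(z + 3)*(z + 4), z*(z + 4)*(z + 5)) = z + 4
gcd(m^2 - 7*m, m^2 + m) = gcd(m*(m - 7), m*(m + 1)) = m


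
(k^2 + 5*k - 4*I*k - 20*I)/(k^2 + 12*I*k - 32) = (k^2 + k*(5 - 4*I) - 20*I)/(k^2 + 12*I*k - 32)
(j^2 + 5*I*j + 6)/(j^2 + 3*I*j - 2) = (j^2 + 5*I*j + 6)/(j^2 + 3*I*j - 2)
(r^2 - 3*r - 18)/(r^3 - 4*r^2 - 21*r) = (r - 6)/(r*(r - 7))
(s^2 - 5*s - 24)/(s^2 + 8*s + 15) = (s - 8)/(s + 5)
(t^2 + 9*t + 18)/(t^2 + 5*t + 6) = (t + 6)/(t + 2)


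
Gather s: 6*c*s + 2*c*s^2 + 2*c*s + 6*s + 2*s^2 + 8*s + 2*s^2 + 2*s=s^2*(2*c + 4) + s*(8*c + 16)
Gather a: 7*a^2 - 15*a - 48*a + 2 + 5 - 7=7*a^2 - 63*a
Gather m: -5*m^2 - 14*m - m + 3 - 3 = -5*m^2 - 15*m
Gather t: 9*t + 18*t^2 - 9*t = 18*t^2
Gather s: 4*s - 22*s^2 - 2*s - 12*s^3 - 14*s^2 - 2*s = -12*s^3 - 36*s^2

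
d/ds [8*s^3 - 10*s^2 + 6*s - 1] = 24*s^2 - 20*s + 6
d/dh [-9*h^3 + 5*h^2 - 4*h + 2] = -27*h^2 + 10*h - 4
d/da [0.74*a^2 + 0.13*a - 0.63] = 1.48*a + 0.13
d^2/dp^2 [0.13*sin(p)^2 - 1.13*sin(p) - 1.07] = 1.13*sin(p) + 0.26*cos(2*p)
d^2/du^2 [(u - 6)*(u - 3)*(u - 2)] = 6*u - 22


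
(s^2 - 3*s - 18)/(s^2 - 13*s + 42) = (s + 3)/(s - 7)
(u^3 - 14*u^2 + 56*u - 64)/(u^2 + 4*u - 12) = (u^2 - 12*u + 32)/(u + 6)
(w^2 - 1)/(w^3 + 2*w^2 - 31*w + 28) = (w + 1)/(w^2 + 3*w - 28)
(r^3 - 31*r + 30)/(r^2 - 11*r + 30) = (r^2 + 5*r - 6)/(r - 6)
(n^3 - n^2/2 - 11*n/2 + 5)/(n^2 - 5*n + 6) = (2*n^2 + 3*n - 5)/(2*(n - 3))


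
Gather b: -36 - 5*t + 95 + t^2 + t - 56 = t^2 - 4*t + 3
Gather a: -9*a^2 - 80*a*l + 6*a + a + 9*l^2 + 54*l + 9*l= -9*a^2 + a*(7 - 80*l) + 9*l^2 + 63*l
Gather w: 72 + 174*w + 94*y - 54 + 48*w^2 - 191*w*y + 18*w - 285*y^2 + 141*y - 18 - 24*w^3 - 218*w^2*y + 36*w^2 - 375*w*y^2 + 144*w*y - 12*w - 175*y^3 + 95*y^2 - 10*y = -24*w^3 + w^2*(84 - 218*y) + w*(-375*y^2 - 47*y + 180) - 175*y^3 - 190*y^2 + 225*y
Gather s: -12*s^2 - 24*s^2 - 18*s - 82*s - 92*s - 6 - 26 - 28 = -36*s^2 - 192*s - 60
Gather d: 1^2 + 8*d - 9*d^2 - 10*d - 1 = -9*d^2 - 2*d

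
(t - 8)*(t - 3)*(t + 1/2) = t^3 - 21*t^2/2 + 37*t/2 + 12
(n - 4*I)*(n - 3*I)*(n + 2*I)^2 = n^4 - 3*I*n^3 + 12*n^2 - 20*I*n + 48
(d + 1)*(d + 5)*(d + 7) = d^3 + 13*d^2 + 47*d + 35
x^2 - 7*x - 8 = (x - 8)*(x + 1)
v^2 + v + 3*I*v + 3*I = (v + 1)*(v + 3*I)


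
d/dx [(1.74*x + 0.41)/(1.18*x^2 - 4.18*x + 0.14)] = (-2.0532*x^2 - 0.9676*x + 1.9574)/(1.3924*x^4 - 9.8648*x^3 + 17.8028*x^2 - 1.1704*x + 0.0196)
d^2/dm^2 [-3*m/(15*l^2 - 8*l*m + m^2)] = 6*(-4*m*(4*l - m)^2 + (-8*l + 3*m)*(15*l^2 - 8*l*m + m^2))/(15*l^2 - 8*l*m + m^2)^3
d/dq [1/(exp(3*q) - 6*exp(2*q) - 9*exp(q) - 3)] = 3*(-exp(2*q) + 4*exp(q) + 3)*exp(q)/(-exp(3*q) + 6*exp(2*q) + 9*exp(q) + 3)^2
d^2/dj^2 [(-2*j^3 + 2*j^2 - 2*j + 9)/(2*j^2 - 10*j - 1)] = 4*(-86*j^3 + 30*j^2 - 279*j + 470)/(8*j^6 - 120*j^5 + 588*j^4 - 880*j^3 - 294*j^2 - 30*j - 1)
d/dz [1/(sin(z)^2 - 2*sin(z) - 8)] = 2*(1 - sin(z))*cos(z)/((sin(z) - 4)^2*(sin(z) + 2)^2)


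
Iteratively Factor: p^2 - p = (p)*(p - 1)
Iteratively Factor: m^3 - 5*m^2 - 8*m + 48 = (m - 4)*(m^2 - m - 12) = (m - 4)^2*(m + 3)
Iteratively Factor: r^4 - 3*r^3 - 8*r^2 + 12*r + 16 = (r - 2)*(r^3 - r^2 - 10*r - 8) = (r - 2)*(r + 2)*(r^2 - 3*r - 4) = (r - 4)*(r - 2)*(r + 2)*(r + 1)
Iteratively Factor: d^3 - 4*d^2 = (d)*(d^2 - 4*d) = d^2*(d - 4)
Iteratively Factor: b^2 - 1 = (b + 1)*(b - 1)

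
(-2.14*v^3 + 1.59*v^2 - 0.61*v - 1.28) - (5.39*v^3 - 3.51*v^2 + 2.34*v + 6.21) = -7.53*v^3 + 5.1*v^2 - 2.95*v - 7.49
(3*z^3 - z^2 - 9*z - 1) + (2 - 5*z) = 3*z^3 - z^2 - 14*z + 1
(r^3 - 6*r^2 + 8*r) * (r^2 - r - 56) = r^5 - 7*r^4 - 42*r^3 + 328*r^2 - 448*r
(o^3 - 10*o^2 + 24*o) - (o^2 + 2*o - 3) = o^3 - 11*o^2 + 22*o + 3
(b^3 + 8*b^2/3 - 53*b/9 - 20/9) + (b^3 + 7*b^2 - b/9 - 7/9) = 2*b^3 + 29*b^2/3 - 6*b - 3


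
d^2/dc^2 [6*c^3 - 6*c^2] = 36*c - 12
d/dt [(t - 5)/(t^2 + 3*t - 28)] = (t^2 + 3*t - (t - 5)*(2*t + 3) - 28)/(t^2 + 3*t - 28)^2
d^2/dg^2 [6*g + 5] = 0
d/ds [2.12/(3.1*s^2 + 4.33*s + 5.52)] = (-13.144*s - 9.1796)/(3.1*s^2 + 4.33*s + 5.52)^2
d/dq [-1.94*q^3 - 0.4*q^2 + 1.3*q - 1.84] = -5.82*q^2 - 0.8*q + 1.3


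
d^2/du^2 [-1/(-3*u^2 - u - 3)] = 2*(-9*u^2 - 3*u + (6*u + 1)^2 - 9)/(3*u^2 + u + 3)^3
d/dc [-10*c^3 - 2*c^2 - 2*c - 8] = -30*c^2 - 4*c - 2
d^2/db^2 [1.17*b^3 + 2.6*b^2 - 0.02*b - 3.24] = 7.02*b + 5.2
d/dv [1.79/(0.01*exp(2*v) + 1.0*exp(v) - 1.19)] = (-0.0358*exp(v) - 1.79)*exp(v)/(0.01*exp(2*v) + 1.0*exp(v) - 1.19)^2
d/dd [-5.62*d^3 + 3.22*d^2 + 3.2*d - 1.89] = -16.86*d^2 + 6.44*d + 3.2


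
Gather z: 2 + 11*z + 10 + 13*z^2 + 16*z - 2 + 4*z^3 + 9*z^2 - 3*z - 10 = 4*z^3 + 22*z^2 + 24*z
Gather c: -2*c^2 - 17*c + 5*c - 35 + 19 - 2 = -2*c^2 - 12*c - 18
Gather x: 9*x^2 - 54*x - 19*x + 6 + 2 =9*x^2 - 73*x + 8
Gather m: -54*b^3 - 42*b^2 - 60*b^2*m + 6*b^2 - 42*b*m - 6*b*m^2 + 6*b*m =-54*b^3 - 36*b^2 - 6*b*m^2 + m*(-60*b^2 - 36*b)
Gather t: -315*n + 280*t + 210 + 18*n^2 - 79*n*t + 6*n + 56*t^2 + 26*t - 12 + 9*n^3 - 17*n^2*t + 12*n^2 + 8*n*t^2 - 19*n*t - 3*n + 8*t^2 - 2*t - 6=9*n^3 + 30*n^2 - 312*n + t^2*(8*n + 64) + t*(-17*n^2 - 98*n + 304) + 192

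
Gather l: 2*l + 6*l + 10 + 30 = 8*l + 40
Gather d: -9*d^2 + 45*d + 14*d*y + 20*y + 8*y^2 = -9*d^2 + d*(14*y + 45) + 8*y^2 + 20*y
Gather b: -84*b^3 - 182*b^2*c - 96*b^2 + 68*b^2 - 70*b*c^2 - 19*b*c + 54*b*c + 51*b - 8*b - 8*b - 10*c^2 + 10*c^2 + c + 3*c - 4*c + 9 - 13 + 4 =-84*b^3 + b^2*(-182*c - 28) + b*(-70*c^2 + 35*c + 35)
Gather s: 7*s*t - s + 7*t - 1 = s*(7*t - 1) + 7*t - 1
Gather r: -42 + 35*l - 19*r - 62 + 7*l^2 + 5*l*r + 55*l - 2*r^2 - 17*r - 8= 7*l^2 + 90*l - 2*r^2 + r*(5*l - 36) - 112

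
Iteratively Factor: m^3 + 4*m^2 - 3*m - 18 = (m - 2)*(m^2 + 6*m + 9) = (m - 2)*(m + 3)*(m + 3)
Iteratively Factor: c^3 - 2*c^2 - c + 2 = (c - 2)*(c^2 - 1) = (c - 2)*(c - 1)*(c + 1)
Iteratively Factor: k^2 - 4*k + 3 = (k - 3)*(k - 1)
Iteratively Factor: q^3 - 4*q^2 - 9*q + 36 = (q - 3)*(q^2 - q - 12) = (q - 3)*(q + 3)*(q - 4)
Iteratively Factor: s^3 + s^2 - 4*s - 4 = (s - 2)*(s^2 + 3*s + 2) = (s - 2)*(s + 1)*(s + 2)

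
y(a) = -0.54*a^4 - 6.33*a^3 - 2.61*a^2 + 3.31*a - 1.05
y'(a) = -2.16*a^3 - 18.99*a^2 - 5.22*a + 3.31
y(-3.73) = 174.26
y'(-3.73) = -129.33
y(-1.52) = 7.24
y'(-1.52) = -25.04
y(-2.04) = 25.72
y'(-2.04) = -46.73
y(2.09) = -73.62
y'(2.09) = -110.27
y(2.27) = -95.37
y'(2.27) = -131.66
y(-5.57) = 473.64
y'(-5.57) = -183.51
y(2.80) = -184.39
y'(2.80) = -207.60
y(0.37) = -0.51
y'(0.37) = -1.33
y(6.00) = -2142.27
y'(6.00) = -1178.21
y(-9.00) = 829.38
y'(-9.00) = 86.74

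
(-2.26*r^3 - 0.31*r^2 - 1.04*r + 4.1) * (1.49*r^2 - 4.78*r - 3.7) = -3.3674*r^5 + 10.3409*r^4 + 8.2942*r^3 + 12.2272*r^2 - 15.75*r - 15.17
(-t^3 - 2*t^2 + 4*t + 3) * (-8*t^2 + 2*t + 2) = 8*t^5 + 14*t^4 - 38*t^3 - 20*t^2 + 14*t + 6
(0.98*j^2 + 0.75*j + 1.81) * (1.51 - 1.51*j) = -1.4798*j^3 + 0.3473*j^2 - 1.6006*j + 2.7331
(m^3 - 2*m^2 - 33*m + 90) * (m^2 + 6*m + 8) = m^5 + 4*m^4 - 37*m^3 - 124*m^2 + 276*m + 720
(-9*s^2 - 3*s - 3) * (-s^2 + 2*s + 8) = 9*s^4 - 15*s^3 - 75*s^2 - 30*s - 24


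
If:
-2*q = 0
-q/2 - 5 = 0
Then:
No Solution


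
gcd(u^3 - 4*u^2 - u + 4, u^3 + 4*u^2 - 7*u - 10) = u + 1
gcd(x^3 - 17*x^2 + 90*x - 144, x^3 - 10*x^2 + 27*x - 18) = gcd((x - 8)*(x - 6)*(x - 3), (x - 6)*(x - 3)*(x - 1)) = x^2 - 9*x + 18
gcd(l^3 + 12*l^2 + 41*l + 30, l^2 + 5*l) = l + 5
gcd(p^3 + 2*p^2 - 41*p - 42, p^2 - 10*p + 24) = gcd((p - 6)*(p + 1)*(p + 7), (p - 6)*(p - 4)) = p - 6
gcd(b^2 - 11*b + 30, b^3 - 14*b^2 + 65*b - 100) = b - 5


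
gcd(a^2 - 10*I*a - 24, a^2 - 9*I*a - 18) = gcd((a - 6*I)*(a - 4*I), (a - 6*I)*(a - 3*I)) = a - 6*I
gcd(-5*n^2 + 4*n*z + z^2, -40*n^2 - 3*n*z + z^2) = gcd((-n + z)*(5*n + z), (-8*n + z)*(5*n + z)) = 5*n + z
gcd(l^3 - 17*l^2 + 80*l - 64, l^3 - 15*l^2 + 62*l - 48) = l^2 - 9*l + 8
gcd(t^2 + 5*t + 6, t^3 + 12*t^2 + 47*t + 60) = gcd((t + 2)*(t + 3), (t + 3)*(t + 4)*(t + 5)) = t + 3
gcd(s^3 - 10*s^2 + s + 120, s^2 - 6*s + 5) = s - 5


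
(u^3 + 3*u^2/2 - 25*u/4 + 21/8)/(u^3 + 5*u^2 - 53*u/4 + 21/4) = (u + 7/2)/(u + 7)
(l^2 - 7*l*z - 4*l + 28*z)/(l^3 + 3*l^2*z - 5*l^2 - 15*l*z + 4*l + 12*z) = (l - 7*z)/(l^2 + 3*l*z - l - 3*z)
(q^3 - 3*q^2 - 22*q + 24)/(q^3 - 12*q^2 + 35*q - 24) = (q^2 - 2*q - 24)/(q^2 - 11*q + 24)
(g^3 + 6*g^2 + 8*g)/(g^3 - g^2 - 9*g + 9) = g*(g^2 + 6*g + 8)/(g^3 - g^2 - 9*g + 9)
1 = 1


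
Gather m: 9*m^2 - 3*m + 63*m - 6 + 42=9*m^2 + 60*m + 36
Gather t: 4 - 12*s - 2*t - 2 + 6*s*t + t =-12*s + t*(6*s - 1) + 2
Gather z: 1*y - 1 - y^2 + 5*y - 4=-y^2 + 6*y - 5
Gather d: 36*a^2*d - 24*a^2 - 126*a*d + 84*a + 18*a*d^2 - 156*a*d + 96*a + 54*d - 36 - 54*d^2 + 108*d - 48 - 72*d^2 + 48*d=-24*a^2 + 180*a + d^2*(18*a - 126) + d*(36*a^2 - 282*a + 210) - 84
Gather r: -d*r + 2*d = -d*r + 2*d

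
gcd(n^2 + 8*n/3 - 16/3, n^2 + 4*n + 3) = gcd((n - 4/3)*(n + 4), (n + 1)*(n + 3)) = 1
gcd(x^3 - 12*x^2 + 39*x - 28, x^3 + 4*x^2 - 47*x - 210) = x - 7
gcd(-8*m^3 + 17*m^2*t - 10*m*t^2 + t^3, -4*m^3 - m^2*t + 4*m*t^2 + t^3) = -m + t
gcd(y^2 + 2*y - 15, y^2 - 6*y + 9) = y - 3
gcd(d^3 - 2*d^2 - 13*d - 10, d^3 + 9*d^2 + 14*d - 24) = 1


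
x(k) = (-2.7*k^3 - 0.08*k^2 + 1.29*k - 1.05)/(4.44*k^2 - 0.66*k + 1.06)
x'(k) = (0.66 - 8.88*k)*(-2.7*k^3 - 0.08*k^2 + 1.29*k - 1.05)/(4.44*k^2 - 0.66*k + 1.06)^2 + (-8.1*k^2 - 0.16*k + 1.29)/(4.44*k^2 - 0.66*k + 1.06)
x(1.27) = -0.69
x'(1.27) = -0.63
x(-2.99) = 1.56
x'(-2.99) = -0.66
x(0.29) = -0.60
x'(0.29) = 1.38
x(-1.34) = 0.36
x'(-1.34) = -0.86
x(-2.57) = 1.28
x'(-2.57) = -0.68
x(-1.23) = 0.26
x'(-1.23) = -0.90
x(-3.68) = 2.01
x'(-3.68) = -0.64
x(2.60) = -1.56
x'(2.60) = -0.65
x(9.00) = -5.54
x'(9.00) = -0.61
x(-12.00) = 7.15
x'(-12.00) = -0.61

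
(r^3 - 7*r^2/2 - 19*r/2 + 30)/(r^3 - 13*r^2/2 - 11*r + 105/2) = (r - 4)/(r - 7)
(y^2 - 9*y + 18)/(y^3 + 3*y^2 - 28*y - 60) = (y^2 - 9*y + 18)/(y^3 + 3*y^2 - 28*y - 60)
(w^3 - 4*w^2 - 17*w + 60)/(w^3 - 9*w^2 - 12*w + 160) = (w - 3)/(w - 8)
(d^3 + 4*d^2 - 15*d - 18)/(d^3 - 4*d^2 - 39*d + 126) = (d + 1)/(d - 7)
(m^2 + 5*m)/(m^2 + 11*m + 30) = m/(m + 6)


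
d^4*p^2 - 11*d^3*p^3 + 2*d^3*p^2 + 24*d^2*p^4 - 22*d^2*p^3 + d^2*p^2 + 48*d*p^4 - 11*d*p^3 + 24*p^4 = (d - 8*p)*(d - 3*p)*(d*p + p)^2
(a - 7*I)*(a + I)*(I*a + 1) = I*a^3 + 7*a^2 + I*a + 7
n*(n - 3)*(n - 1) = n^3 - 4*n^2 + 3*n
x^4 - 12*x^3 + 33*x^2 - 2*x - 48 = (x - 8)*(x - 3)*(x - 2)*(x + 1)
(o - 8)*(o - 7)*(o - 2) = o^3 - 17*o^2 + 86*o - 112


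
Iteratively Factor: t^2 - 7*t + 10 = (t - 5)*(t - 2)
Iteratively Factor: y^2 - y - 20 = (y - 5)*(y + 4)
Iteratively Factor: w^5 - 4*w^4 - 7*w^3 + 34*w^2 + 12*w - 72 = (w + 2)*(w^4 - 6*w^3 + 5*w^2 + 24*w - 36) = (w - 2)*(w + 2)*(w^3 - 4*w^2 - 3*w + 18) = (w - 2)*(w + 2)^2*(w^2 - 6*w + 9) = (w - 3)*(w - 2)*(w + 2)^2*(w - 3)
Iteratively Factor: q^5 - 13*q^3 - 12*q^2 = (q + 3)*(q^4 - 3*q^3 - 4*q^2) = q*(q + 3)*(q^3 - 3*q^2 - 4*q) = q*(q + 1)*(q + 3)*(q^2 - 4*q) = q*(q - 4)*(q + 1)*(q + 3)*(q)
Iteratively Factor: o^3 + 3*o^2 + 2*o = (o)*(o^2 + 3*o + 2) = o*(o + 1)*(o + 2)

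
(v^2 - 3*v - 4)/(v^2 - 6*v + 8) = (v + 1)/(v - 2)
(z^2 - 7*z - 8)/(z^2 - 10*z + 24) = (z^2 - 7*z - 8)/(z^2 - 10*z + 24)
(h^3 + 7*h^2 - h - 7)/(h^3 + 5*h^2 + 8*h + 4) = (h^2 + 6*h - 7)/(h^2 + 4*h + 4)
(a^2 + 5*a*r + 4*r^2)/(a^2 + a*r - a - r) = (a + 4*r)/(a - 1)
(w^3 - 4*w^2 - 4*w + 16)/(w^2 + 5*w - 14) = (w^2 - 2*w - 8)/(w + 7)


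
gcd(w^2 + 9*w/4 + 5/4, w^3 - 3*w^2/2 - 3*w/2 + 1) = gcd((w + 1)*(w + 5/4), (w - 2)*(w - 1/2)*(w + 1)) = w + 1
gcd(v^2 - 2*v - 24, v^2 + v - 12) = v + 4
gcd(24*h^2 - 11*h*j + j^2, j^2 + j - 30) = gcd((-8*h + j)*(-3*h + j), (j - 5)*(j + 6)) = 1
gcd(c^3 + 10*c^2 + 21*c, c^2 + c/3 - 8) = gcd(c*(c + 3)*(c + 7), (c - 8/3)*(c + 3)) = c + 3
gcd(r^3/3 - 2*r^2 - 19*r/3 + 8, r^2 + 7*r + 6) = 1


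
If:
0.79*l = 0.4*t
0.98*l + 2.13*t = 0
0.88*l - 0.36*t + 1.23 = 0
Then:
No Solution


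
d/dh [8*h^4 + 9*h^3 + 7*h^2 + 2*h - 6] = 32*h^3 + 27*h^2 + 14*h + 2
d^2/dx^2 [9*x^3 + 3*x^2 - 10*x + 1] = 54*x + 6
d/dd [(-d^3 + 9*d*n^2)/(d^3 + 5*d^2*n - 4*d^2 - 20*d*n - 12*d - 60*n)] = (-d*(d^2 - 9*n^2)*(-3*d^2 - 10*d*n + 8*d + 20*n + 12) + 3*(d^2 - 3*n^2)*(-d^3 - 5*d^2*n + 4*d^2 + 20*d*n + 12*d + 60*n))/(-d^3 - 5*d^2*n + 4*d^2 + 20*d*n + 12*d + 60*n)^2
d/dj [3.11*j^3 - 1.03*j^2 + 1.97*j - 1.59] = 9.33*j^2 - 2.06*j + 1.97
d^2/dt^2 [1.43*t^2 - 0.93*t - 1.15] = 2.86000000000000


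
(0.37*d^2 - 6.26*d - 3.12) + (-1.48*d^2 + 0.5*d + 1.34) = -1.11*d^2 - 5.76*d - 1.78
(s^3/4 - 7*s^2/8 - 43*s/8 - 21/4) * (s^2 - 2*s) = s^5/4 - 11*s^4/8 - 29*s^3/8 + 11*s^2/2 + 21*s/2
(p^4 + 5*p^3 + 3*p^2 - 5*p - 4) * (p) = p^5 + 5*p^4 + 3*p^3 - 5*p^2 - 4*p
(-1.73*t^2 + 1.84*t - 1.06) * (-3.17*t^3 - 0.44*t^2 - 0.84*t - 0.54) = 5.4841*t^5 - 5.0716*t^4 + 4.0038*t^3 - 0.145*t^2 - 0.1032*t + 0.5724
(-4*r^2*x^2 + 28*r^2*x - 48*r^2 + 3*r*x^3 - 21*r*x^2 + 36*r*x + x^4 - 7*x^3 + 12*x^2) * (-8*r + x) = 32*r^3*x^2 - 224*r^3*x + 384*r^3 - 28*r^2*x^3 + 196*r^2*x^2 - 336*r^2*x - 5*r*x^4 + 35*r*x^3 - 60*r*x^2 + x^5 - 7*x^4 + 12*x^3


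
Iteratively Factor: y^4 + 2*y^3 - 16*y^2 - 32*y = (y + 4)*(y^3 - 2*y^2 - 8*y) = y*(y + 4)*(y^2 - 2*y - 8) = y*(y - 4)*(y + 4)*(y + 2)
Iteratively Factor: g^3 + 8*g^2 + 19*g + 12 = (g + 4)*(g^2 + 4*g + 3) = (g + 1)*(g + 4)*(g + 3)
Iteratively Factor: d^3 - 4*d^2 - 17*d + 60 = (d + 4)*(d^2 - 8*d + 15) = (d - 3)*(d + 4)*(d - 5)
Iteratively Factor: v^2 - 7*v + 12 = (v - 4)*(v - 3)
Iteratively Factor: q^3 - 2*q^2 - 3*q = (q)*(q^2 - 2*q - 3) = q*(q - 3)*(q + 1)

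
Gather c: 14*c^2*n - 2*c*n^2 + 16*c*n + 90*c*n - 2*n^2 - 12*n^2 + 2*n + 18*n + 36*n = 14*c^2*n + c*(-2*n^2 + 106*n) - 14*n^2 + 56*n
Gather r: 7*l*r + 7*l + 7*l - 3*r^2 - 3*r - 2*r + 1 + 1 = 14*l - 3*r^2 + r*(7*l - 5) + 2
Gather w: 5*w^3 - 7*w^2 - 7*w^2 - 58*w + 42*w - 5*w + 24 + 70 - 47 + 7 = 5*w^3 - 14*w^2 - 21*w + 54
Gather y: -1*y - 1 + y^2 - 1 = y^2 - y - 2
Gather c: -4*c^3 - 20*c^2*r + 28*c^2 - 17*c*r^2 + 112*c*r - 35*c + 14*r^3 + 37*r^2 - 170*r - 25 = -4*c^3 + c^2*(28 - 20*r) + c*(-17*r^2 + 112*r - 35) + 14*r^3 + 37*r^2 - 170*r - 25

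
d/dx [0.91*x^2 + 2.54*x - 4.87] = 1.82*x + 2.54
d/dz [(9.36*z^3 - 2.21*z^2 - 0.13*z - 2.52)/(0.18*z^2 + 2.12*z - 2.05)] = (1.6848*z^4 + 39.6864*z^3 - 62.2258*z^2 + 9.9682*z + 5.6089)/(0.0324*z^4 + 0.7632*z^3 + 3.7564*z^2 - 8.692*z + 4.2025)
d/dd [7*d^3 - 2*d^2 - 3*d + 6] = 21*d^2 - 4*d - 3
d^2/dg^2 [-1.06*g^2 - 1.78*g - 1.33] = -2.12000000000000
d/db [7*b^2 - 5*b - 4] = 14*b - 5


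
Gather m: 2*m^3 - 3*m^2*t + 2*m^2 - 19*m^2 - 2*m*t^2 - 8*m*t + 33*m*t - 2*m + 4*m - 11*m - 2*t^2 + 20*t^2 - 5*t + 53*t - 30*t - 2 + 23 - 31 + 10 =2*m^3 + m^2*(-3*t - 17) + m*(-2*t^2 + 25*t - 9) + 18*t^2 + 18*t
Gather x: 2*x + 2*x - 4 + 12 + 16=4*x + 24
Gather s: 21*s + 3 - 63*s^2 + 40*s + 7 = -63*s^2 + 61*s + 10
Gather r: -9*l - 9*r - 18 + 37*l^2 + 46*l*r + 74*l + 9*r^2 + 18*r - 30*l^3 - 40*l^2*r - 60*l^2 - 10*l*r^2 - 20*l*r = -30*l^3 - 23*l^2 + 65*l + r^2*(9 - 10*l) + r*(-40*l^2 + 26*l + 9) - 18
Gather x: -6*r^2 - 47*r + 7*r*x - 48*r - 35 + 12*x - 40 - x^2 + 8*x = -6*r^2 - 95*r - x^2 + x*(7*r + 20) - 75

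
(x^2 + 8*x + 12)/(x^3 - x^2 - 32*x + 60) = (x + 2)/(x^2 - 7*x + 10)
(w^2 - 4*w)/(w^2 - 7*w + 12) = w/(w - 3)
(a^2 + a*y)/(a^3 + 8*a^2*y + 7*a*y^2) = 1/(a + 7*y)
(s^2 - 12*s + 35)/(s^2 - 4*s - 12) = (-s^2 + 12*s - 35)/(-s^2 + 4*s + 12)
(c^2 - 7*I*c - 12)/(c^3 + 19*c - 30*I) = (c - 4*I)/(c^2 + 3*I*c + 10)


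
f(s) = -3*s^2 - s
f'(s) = -6*s - 1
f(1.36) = -6.91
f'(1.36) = -9.16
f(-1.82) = -8.12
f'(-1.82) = 9.92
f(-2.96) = -23.32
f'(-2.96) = 16.76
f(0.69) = -2.12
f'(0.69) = -5.14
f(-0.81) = -1.16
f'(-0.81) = 3.86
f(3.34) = -36.81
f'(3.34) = -21.04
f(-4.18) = -48.24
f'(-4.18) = 24.08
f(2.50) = -21.25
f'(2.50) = -16.00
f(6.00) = -114.00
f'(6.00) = -37.00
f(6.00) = -114.00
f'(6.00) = -37.00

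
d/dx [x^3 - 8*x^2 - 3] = x*(3*x - 16)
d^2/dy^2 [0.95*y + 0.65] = 0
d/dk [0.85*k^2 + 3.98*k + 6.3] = 1.7*k + 3.98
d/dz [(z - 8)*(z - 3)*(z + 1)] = 3*z^2 - 20*z + 13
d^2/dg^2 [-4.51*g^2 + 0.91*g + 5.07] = -9.02000000000000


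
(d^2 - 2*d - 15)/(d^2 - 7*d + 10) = (d + 3)/(d - 2)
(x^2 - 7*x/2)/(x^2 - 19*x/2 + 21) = x/(x - 6)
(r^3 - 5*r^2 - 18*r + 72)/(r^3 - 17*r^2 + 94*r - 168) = (r^2 + r - 12)/(r^2 - 11*r + 28)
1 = 1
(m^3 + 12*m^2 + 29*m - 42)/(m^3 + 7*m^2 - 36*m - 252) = (m - 1)/(m - 6)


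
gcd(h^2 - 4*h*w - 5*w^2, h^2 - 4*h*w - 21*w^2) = 1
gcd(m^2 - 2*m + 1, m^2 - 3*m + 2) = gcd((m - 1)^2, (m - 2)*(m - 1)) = m - 1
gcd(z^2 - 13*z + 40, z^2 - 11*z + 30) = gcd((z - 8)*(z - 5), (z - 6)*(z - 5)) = z - 5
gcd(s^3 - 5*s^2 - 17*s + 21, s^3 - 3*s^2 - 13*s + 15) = s^2 + 2*s - 3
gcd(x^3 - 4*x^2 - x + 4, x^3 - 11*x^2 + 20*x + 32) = x^2 - 3*x - 4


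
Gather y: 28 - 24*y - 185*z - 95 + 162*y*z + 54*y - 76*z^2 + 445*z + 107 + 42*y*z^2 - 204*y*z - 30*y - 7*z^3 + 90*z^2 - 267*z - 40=y*(42*z^2 - 42*z) - 7*z^3 + 14*z^2 - 7*z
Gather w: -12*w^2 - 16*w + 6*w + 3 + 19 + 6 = -12*w^2 - 10*w + 28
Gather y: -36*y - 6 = -36*y - 6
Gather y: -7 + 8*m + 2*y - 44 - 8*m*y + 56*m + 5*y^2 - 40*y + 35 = 64*m + 5*y^2 + y*(-8*m - 38) - 16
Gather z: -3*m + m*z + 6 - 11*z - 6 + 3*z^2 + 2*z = -3*m + 3*z^2 + z*(m - 9)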